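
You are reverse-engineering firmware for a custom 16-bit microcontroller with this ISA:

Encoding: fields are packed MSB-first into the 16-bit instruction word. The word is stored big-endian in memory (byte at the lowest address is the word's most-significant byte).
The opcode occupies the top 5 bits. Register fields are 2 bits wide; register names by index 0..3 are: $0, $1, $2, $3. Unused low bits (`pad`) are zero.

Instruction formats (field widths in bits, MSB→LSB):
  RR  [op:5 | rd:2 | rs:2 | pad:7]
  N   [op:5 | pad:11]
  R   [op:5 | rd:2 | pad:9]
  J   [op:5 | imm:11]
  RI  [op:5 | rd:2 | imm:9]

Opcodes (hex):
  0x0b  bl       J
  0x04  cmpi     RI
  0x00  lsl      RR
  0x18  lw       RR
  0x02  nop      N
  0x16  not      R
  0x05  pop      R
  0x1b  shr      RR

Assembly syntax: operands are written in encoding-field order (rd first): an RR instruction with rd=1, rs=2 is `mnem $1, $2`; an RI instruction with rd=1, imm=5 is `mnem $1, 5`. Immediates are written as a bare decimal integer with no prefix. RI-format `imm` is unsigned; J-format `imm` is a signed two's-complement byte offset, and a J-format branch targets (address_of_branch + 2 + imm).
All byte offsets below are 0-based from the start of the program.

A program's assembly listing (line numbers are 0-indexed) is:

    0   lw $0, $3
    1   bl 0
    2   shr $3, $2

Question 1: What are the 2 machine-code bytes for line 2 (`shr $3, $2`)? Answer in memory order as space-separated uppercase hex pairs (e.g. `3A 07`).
DF 00

L2: shr op=0x1b:5|rd=3:2|rs=2:2|pad=0:7 ⇒ 0xdf00 ⇒ big df 00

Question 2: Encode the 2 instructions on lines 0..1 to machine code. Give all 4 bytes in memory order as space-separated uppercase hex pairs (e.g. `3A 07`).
0. lw fields op=0x18:5|rd=0:2|rs=3:2|pad=0:7 → word c180h → c1 80
1. bl fields op=0xb:5|imm=0:11 → word 5800h → 58 00

C1 80 58 00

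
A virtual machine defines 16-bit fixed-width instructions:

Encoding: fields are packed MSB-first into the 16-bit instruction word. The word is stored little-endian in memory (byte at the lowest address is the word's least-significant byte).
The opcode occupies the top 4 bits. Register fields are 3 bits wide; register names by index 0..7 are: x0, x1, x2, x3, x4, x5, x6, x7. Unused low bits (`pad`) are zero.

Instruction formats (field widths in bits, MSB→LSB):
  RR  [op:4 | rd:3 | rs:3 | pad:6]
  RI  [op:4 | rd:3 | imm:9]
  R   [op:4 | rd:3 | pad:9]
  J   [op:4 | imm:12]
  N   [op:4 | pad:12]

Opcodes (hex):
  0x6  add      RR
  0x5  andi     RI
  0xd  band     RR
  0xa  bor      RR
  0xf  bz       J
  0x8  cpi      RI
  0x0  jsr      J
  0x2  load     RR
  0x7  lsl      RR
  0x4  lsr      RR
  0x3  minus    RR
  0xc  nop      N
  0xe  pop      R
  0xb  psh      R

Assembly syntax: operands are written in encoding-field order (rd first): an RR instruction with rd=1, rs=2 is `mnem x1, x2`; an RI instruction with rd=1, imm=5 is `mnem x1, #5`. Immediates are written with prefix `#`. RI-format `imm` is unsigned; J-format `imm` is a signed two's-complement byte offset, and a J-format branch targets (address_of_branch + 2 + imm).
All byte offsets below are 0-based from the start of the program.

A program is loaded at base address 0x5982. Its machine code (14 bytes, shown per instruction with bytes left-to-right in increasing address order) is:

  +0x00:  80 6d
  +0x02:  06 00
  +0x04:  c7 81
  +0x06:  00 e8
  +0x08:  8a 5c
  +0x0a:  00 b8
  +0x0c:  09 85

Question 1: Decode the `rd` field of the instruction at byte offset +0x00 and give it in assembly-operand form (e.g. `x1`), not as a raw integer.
[00] 80 6d → 0x6d80
  top 4b → 0x6 → add [RR]
  rd: (w>>9)&0x7=0x6 → x6
  rs: (w>>6)&0x7=0x6 → x6

x6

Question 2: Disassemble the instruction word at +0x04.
+0x04: c7 81 ⇒ word 0x81c7 (little)
  top 4b → 0x8 → cpi [RI]
  [11:9] rd=0 = x0
  [8:0] imm=455 = #455

cpi x0, #455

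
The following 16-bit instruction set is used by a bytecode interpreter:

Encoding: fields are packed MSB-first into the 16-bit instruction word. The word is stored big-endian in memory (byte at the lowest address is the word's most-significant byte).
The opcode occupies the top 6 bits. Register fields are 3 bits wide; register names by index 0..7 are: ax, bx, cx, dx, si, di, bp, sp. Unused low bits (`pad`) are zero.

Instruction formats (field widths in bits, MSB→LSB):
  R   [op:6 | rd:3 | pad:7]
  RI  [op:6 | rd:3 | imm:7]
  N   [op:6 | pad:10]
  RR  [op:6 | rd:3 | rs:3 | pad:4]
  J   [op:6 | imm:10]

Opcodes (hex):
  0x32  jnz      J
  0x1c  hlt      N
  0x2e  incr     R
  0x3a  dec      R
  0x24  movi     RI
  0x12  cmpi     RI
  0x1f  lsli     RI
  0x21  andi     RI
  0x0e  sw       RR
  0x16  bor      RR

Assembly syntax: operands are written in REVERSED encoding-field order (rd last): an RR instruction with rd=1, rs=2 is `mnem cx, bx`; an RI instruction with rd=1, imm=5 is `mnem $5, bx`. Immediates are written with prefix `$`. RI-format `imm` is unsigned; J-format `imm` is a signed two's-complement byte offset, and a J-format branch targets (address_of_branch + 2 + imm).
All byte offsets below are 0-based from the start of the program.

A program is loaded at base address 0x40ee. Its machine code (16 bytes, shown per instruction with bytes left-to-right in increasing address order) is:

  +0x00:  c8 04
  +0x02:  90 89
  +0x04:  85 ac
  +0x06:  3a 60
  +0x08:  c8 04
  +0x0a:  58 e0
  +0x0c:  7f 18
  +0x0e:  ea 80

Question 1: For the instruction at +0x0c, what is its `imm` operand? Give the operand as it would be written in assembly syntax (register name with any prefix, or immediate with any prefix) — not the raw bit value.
[0c] 7f 18 → 0x7f18
  op=0x7f18>>10=0x1f ⇒ lsli (RI)
  rd: (w>>7)&0x7=0x6 → bp
  imm: (w>>0)&0x7f=0x18 → $24

$24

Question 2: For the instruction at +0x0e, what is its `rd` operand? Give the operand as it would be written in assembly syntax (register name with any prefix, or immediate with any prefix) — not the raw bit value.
+0x0e: ea 80 ⇒ word 0xea80 (big)
  op=0xea80>>10=0x3a ⇒ dec (R)
  rd@[9:7]=0x5 ⇒ di

di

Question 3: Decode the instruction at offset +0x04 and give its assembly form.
+0x04: 85 ac ⇒ word 0x85ac (big)
  opcode bits[15:10]=0x21: andi/RI
  rd@[9:7]=0x3 ⇒ dx
  imm@[6:0]=0x2c ⇒ $44

andi $44, dx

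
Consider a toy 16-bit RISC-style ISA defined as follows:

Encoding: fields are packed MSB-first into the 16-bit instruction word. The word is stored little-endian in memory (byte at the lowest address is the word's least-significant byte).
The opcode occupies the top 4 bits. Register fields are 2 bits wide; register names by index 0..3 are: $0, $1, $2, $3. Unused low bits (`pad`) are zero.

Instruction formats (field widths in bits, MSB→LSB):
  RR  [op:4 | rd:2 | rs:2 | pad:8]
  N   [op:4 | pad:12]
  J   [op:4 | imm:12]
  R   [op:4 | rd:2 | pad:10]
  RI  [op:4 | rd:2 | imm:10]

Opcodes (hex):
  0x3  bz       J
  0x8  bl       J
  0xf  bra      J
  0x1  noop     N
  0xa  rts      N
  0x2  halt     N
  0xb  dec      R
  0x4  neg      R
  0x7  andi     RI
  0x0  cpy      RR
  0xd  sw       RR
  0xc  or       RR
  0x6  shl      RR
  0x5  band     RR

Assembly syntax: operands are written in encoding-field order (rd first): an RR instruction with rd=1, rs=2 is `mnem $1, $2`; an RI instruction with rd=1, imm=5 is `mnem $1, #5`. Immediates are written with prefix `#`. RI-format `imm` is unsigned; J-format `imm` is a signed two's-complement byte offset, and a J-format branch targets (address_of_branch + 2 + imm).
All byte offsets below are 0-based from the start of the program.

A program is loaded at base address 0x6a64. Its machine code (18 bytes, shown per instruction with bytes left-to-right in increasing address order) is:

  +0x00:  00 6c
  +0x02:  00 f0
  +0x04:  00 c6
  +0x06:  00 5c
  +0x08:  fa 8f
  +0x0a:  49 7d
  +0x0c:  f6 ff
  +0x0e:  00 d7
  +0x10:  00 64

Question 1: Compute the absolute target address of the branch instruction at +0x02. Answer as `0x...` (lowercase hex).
0x6a68

@+02  little-endian(00 f0) = 0xf000
  op=0xf000>>12=0xf ⇒ bra (J)
  imm@[11:0]=0x0 ⇒ #0
  target = base 0x6a64 + off 0x02 + 2 + imm 0 = 0x6a68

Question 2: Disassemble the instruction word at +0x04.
or $1, $2

[04] 00 c6 → 0xc600
  op=0xc600>>12=0xc ⇒ or (RR)
  [11:10] rd=1 = $1
  [9:8] rs=2 = $2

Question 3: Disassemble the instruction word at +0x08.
@+08  little-endian(fa 8f) = 0x8ffa
  opcode bits[15:12]=0x8: bl/J
  imm@[11:0]=0xffa (s12→-6) ⇒ #-6

bl #-6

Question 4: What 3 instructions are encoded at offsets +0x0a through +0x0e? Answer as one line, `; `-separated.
andi $3, #329; bra #-10; sw $1, $3

[0a] 49 7d → 0x7d49
  top 4b → 0x7 → andi [RI]
  [11:10] rd=3 = $3
  [9:0] imm=329 = #329
[0c] f6 ff → 0xfff6
  top 4b → 0xf → bra [J]
  [11:0] imm=4086 (s12→-10) = #-10
[0e] 00 d7 → 0xd700
  top 4b → 0xd → sw [RR]
  [11:10] rd=1 = $1
  [9:8] rs=3 = $3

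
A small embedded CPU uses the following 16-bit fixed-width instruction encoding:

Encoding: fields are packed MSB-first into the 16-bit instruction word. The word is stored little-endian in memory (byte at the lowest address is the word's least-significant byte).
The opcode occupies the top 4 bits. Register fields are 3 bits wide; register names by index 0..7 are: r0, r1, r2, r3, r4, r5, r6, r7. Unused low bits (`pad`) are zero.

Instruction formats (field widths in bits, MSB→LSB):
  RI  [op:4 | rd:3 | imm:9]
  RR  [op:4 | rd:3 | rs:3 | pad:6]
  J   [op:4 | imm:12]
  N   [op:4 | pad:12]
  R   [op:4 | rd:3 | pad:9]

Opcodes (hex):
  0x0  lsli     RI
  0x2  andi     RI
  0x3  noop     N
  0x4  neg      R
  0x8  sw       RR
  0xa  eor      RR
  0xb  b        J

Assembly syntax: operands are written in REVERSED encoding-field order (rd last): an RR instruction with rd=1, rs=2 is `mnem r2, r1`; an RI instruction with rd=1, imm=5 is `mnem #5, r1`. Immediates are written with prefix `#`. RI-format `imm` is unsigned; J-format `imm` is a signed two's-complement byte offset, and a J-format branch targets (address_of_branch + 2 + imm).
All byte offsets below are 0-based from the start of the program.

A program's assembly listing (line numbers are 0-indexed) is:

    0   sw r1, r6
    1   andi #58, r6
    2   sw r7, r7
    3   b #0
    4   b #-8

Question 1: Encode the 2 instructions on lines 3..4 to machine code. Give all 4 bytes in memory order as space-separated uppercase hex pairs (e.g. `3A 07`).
line 3 (b): pack op=0xb:4|imm=0:12 = 0xb000; little→ 00 b0
line 4 (b): pack op=0xb:4|imm=-8:12 = 0xbff8; little→ f8 bf

00 B0 F8 BF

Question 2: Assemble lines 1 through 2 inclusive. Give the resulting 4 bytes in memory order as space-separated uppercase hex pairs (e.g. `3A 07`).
3A 2C C0 8F

1. andi fields op=0x2:4|rd=6:3|imm=58:9 → word 2c3ah → 3a 2c
2. sw fields op=0x8:4|rd=7:3|rs=7:3|pad=0:6 → word 8fc0h → c0 8f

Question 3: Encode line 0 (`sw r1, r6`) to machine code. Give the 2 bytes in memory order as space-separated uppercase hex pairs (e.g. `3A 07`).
0. sw fields op=0x8:4|rd=6:3|rs=1:3|pad=0:6 → word 8c40h → 40 8c

40 8C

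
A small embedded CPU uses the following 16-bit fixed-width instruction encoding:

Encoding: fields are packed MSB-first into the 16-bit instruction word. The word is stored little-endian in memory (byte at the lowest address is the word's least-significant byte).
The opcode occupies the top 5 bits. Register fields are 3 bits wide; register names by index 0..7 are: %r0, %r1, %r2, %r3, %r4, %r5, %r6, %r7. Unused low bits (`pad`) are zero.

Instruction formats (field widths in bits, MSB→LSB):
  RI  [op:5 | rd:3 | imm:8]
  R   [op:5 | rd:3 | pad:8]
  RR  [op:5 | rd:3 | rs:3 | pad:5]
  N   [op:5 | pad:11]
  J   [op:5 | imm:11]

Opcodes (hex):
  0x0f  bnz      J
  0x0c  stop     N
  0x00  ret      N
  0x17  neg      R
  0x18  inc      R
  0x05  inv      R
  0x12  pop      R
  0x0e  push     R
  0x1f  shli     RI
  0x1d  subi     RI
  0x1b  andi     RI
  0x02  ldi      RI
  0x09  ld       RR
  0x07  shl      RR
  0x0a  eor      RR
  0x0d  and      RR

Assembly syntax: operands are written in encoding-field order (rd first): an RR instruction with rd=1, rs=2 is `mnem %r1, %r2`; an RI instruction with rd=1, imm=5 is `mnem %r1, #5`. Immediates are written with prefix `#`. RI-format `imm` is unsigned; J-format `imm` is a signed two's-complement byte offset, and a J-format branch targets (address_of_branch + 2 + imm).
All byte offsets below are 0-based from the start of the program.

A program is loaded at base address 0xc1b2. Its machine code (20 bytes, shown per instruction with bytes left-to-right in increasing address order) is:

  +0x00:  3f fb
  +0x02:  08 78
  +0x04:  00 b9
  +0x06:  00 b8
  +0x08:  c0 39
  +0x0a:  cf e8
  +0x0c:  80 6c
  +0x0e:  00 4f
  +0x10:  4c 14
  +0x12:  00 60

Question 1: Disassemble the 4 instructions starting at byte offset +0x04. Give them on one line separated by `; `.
@+04  little-endian(00 b9) = 0xb900
  op=0xb900>>11=0x17 ⇒ neg (R)
  [10:8] rd=1 = %r1
@+06  little-endian(00 b8) = 0xb800
  op=0xb800>>11=0x17 ⇒ neg (R)
  [10:8] rd=0 = %r0
@+08  little-endian(c0 39) = 0x39c0
  op=0x39c0>>11=0x7 ⇒ shl (RR)
  [10:8] rd=1 = %r1
  [7:5] rs=6 = %r6
@+0a  little-endian(cf e8) = 0xe8cf
  op=0xe8cf>>11=0x1d ⇒ subi (RI)
  [10:8] rd=0 = %r0
  [7:0] imm=207 = #207

neg %r1; neg %r0; shl %r1, %r6; subi %r0, #207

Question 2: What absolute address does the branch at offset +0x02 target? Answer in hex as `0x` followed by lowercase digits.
off 0x02: read 08 78 as little → 0x7808
  opcode bits[15:11]=0xf: bnz/J
  imm@[10:0]=0x8 ⇒ #8
  target = base 0xc1b2 + off 0x02 + 2 + imm 8 = 0xc1be

0xc1be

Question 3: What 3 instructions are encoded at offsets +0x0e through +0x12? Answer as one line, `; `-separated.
[0e] 00 4f → 0x4f00
  top 5b → 0x9 → ld [RR]
  [10:8] rd=7 = %r7
  [7:5] rs=0 = %r0
[10] 4c 14 → 0x144c
  top 5b → 0x2 → ldi [RI]
  [10:8] rd=4 = %r4
  [7:0] imm=76 = #76
[12] 00 60 → 0x6000
  top 5b → 0xc → stop [N]

ld %r7, %r0; ldi %r4, #76; stop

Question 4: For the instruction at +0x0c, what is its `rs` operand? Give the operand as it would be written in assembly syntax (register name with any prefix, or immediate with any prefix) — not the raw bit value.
%r4

+0x0c: 80 6c ⇒ word 0x6c80 (little)
  op=0x6c80>>11=0xd ⇒ and (RR)
  rd: (w>>8)&0x7=0x4 → %r4
  rs: (w>>5)&0x7=0x4 → %r4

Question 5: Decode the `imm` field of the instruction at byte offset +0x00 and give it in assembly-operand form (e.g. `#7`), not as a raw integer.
#63

off 0x00: read 3f fb as little → 0xfb3f
  opcode bits[15:11]=0x1f: shli/RI
  rd: (w>>8)&0x7=0x3 → %r3
  imm: (w>>0)&0xff=0x3f → #63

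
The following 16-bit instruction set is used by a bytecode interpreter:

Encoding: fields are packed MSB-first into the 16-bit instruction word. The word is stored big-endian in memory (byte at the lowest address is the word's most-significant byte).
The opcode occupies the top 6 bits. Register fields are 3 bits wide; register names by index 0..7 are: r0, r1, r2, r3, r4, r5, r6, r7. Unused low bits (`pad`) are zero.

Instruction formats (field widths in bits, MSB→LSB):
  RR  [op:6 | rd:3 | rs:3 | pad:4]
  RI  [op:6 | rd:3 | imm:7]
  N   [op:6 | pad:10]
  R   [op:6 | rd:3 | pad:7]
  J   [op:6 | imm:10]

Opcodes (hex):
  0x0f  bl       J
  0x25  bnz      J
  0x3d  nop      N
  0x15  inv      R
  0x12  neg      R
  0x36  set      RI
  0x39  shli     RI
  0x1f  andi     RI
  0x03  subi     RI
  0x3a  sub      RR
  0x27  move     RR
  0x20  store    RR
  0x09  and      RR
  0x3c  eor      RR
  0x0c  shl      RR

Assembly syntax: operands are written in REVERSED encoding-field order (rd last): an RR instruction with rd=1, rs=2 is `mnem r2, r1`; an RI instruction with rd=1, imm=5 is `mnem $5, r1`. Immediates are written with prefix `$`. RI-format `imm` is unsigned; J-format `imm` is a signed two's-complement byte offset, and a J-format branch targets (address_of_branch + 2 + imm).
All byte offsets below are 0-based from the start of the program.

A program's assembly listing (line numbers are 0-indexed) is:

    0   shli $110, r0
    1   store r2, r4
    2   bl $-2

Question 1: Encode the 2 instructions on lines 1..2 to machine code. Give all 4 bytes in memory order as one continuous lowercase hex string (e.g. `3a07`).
1. store fields op=0x20:6|rd=4:3|rs=2:3|pad=0:4 → word 8220h → 82 20
2. bl fields op=0xf:6|imm=-2:10 → word 3ffeh → 3f fe

82203ffe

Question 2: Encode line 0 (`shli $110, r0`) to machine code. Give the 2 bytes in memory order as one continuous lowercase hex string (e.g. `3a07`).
e46e

L0: shli op=0x39:6|rd=0:3|imm=110:7 ⇒ 0xe46e ⇒ big e4 6e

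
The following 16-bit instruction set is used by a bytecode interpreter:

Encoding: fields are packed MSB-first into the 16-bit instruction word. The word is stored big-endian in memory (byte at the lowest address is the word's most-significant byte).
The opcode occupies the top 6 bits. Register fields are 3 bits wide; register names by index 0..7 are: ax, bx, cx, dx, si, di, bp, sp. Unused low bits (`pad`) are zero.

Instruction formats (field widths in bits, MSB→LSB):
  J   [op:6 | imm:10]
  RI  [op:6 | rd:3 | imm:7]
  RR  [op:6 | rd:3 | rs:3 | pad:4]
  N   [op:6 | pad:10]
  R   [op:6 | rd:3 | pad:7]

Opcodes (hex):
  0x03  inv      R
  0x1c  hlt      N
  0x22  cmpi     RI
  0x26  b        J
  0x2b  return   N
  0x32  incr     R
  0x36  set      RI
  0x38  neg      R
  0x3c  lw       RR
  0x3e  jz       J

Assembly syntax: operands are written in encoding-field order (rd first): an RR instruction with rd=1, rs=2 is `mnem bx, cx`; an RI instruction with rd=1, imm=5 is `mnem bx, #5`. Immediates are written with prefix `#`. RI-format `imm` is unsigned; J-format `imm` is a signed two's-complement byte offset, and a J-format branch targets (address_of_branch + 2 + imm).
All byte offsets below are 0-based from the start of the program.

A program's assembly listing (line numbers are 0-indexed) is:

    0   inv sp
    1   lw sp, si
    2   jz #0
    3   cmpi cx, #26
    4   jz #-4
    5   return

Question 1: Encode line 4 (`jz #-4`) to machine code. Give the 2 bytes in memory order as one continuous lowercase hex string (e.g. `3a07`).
line 4 (jz): pack op=0x3e:6|imm=-4:10 = 0xfbfc; big→ fb fc

fbfc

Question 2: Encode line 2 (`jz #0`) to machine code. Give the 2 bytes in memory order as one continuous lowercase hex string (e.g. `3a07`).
f800

2. jz fields op=0x3e:6|imm=0:10 → word f800h → f8 00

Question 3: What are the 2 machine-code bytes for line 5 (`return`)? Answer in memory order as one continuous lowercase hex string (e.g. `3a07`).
L5: return op=0x2b:6|pad=0:10 ⇒ 0xac00 ⇒ big ac 00

ac00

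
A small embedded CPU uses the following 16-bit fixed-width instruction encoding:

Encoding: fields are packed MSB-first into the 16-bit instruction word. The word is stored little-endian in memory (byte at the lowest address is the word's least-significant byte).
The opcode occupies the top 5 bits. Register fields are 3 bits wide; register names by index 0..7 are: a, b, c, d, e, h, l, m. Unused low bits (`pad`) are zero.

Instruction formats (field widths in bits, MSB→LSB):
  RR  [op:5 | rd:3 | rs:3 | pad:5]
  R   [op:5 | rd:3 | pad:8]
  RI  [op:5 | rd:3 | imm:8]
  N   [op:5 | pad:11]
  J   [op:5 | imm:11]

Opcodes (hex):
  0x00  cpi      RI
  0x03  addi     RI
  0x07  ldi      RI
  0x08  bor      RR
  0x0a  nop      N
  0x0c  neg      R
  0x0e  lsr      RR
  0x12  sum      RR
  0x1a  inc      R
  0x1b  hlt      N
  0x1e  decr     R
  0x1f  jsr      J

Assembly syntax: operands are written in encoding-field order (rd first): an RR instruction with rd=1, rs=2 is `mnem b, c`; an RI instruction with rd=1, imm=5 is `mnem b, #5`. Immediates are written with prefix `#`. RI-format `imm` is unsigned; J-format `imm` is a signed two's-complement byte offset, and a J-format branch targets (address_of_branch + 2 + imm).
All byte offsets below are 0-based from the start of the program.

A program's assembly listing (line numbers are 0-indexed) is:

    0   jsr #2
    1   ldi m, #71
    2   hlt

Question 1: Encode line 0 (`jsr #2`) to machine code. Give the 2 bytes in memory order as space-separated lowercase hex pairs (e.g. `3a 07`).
02 f8

0. jsr fields op=0x1f:5|imm=2:11 → word f802h → 02 f8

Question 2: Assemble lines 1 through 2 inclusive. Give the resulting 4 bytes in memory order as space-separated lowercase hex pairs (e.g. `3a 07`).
47 3f 00 d8

1. ldi fields op=0x7:5|rd=7:3|imm=71:8 → word 3f47h → 47 3f
2. hlt fields op=0x1b:5|pad=0:11 → word d800h → 00 d8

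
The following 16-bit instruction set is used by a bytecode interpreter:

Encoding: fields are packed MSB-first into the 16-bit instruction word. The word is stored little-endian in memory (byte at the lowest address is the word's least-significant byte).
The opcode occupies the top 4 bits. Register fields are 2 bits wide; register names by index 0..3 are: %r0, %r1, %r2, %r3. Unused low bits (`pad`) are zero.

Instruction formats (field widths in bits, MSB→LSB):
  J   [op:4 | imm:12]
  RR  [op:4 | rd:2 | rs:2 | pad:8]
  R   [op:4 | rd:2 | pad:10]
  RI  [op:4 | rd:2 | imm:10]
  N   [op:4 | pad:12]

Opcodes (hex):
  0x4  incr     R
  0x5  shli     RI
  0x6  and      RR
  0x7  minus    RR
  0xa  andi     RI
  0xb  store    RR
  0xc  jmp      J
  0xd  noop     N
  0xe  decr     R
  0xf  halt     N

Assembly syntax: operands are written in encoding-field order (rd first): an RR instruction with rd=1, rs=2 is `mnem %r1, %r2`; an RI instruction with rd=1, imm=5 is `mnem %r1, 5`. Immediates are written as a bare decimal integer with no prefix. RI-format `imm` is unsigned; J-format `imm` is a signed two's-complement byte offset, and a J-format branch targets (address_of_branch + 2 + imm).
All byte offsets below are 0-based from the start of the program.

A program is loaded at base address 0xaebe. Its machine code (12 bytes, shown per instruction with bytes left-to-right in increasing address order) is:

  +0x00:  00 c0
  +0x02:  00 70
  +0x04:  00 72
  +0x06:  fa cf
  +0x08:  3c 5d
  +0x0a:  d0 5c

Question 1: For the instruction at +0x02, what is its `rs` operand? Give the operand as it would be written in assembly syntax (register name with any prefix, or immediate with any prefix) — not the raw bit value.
%r0

+0x02: 00 70 ⇒ word 0x7000 (little)
  top 4b → 0x7 → minus [RR]
  rd: (w>>10)&0x3=0x0 → %r0
  rs: (w>>8)&0x3=0x0 → %r0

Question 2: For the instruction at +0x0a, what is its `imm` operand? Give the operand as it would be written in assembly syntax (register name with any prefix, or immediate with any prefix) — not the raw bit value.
off 0x0a: read d0 5c as little → 0x5cd0
  opcode bits[15:12]=0x5: shli/RI
  rd: (w>>10)&0x3=0x3 → %r3
  imm: (w>>0)&0x3ff=0xd0 → 208

208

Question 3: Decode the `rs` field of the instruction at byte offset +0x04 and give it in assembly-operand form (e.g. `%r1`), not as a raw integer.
+0x04: 00 72 ⇒ word 0x7200 (little)
  op=0x7200>>12=0x7 ⇒ minus (RR)
  [11:10] rd=0 = %r0
  [9:8] rs=2 = %r2

%r2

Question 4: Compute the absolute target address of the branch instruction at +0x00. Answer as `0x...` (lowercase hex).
0xaec0

@+00  little-endian(00 c0) = 0xc000
  op=0xc000>>12=0xc ⇒ jmp (J)
  imm: (w>>0)&0xfff=0x0 → 0
  target = base 0xaebe + off 0x00 + 2 + imm 0 = 0xaec0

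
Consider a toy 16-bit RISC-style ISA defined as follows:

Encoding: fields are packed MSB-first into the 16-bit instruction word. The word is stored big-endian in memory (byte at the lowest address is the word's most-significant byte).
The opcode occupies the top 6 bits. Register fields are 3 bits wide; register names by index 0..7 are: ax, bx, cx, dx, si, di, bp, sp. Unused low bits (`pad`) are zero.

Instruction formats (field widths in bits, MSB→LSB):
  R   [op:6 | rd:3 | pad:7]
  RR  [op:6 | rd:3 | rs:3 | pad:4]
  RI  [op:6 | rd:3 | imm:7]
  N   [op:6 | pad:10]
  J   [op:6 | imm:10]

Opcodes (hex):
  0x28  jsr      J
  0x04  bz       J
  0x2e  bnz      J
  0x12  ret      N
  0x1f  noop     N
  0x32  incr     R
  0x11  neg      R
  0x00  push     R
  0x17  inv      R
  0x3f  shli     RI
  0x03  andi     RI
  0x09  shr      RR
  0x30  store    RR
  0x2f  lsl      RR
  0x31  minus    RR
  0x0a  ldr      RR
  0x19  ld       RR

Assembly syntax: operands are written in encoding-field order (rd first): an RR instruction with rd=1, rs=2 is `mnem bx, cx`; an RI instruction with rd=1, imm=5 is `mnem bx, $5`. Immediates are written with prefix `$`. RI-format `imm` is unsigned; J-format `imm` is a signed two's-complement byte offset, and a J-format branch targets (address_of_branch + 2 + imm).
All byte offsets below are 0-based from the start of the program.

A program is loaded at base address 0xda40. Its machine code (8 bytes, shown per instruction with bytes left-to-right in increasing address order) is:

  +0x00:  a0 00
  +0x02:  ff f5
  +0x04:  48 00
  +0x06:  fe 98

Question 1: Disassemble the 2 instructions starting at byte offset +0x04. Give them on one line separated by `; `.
ret; shli di, $24

@+04  big-endian(48 00) = 0x4800
  top 6b → 0x12 → ret [N]
@+06  big-endian(fe 98) = 0xfe98
  top 6b → 0x3f → shli [RI]
  rd: (w>>7)&0x7=0x5 → di
  imm: (w>>0)&0x7f=0x18 → $24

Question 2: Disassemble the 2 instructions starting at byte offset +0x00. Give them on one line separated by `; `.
off 0x00: read a0 00 as big → 0xa000
  top 6b → 0x28 → jsr [J]
  [9:0] imm=0 = $0
off 0x02: read ff f5 as big → 0xfff5
  top 6b → 0x3f → shli [RI]
  [9:7] rd=7 = sp
  [6:0] imm=117 = $117

jsr $0; shli sp, $117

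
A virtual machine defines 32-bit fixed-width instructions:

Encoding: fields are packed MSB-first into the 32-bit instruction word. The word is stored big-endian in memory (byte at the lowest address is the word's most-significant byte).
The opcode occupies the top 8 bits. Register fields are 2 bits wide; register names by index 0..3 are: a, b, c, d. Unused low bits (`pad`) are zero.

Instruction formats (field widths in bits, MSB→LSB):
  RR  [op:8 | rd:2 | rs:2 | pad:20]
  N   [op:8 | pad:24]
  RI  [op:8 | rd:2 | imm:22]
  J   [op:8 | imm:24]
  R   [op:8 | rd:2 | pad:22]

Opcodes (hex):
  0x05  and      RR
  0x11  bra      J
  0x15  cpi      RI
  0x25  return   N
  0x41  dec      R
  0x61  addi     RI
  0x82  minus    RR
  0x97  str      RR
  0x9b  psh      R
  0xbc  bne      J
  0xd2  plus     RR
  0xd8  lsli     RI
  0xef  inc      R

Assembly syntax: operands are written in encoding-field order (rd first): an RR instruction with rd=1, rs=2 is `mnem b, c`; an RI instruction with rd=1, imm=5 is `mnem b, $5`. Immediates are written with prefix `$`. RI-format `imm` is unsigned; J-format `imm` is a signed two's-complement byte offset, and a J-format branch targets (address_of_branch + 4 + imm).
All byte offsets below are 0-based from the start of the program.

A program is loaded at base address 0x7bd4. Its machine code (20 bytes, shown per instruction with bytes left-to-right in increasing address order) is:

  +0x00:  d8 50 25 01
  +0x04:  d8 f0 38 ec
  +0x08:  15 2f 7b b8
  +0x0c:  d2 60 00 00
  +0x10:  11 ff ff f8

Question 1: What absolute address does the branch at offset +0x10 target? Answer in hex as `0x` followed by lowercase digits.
off 0x10: read 11 ff ff f8 as big → 0x11fffff8
  op=0x11fffff8>>24=0x11 ⇒ bra (J)
  imm@[23:0]=0xfffff8 (s24→-8) ⇒ $-8
  target = base 0x7bd4 + off 0x10 + 4 + imm -8 = 0x7be0

0x7be0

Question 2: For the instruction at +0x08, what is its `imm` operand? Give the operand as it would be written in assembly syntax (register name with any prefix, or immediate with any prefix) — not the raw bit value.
off 0x08: read 15 2f 7b b8 as big → 0x152f7bb8
  top 8b → 0x15 → cpi [RI]
  rd: (w>>22)&0x3=0x0 → a
  imm: (w>>0)&0x3fffff=0x2f7bb8 → $3111864

$3111864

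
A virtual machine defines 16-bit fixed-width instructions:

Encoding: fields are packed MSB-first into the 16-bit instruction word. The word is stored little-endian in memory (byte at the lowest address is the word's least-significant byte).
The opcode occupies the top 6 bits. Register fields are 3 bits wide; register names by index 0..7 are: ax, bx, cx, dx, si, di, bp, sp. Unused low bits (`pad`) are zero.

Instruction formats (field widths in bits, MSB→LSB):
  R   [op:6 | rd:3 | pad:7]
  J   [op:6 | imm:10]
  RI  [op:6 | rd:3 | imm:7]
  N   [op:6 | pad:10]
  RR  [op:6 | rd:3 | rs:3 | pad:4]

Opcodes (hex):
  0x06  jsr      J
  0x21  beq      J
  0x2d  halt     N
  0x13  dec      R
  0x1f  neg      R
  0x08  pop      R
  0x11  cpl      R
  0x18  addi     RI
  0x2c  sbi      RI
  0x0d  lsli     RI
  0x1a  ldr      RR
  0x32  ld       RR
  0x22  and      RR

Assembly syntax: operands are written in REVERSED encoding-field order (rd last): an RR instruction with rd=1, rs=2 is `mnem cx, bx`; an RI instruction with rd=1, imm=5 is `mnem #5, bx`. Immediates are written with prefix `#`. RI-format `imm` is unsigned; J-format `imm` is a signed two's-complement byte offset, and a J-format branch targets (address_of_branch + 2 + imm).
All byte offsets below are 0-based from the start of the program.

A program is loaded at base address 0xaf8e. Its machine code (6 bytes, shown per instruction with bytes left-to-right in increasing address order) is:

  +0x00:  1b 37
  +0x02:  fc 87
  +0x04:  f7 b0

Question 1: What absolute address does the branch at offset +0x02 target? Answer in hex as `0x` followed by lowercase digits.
[02] fc 87 → 0x87fc
  top 6b → 0x21 → beq [J]
  imm@[9:0]=0x3fc (s10→-4) ⇒ #-4
  target = base 0xaf8e + off 0x02 + 2 + imm -4 = 0xaf8e

0xaf8e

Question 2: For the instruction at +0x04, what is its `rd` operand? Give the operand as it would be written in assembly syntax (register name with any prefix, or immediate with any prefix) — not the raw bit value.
bx

@+04  little-endian(f7 b0) = 0xb0f7
  top 6b → 0x2c → sbi [RI]
  rd@[9:7]=0x1 ⇒ bx
  imm@[6:0]=0x77 ⇒ #119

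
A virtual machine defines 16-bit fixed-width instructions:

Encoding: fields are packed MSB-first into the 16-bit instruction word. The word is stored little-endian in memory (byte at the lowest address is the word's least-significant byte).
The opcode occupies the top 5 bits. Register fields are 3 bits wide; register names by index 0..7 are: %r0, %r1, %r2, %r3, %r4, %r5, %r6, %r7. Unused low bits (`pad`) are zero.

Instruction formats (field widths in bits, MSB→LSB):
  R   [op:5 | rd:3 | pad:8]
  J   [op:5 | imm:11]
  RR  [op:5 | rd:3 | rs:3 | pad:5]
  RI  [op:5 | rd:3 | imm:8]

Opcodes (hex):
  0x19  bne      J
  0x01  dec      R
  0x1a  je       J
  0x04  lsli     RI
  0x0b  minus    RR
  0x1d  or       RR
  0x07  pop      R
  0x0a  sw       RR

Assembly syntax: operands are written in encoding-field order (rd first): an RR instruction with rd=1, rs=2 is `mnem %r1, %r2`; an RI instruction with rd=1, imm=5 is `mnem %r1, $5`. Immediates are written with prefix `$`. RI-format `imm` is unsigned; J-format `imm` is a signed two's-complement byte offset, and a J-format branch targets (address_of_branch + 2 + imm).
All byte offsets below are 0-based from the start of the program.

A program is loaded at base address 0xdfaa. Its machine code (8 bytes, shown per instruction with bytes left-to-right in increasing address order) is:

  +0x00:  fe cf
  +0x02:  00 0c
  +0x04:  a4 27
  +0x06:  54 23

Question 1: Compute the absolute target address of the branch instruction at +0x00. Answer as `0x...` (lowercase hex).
[00] fe cf → 0xcffe
  op=0xcffe>>11=0x19 ⇒ bne (J)
  imm@[10:0]=0x7fe (s11→-2) ⇒ $-2
  target = base 0xdfaa + off 0x00 + 2 + imm -2 = 0xdfaa

0xdfaa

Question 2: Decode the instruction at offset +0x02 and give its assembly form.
dec %r4

off 0x02: read 00 0c as little → 0x0c00
  op=0x0c00>>11=0x1 ⇒ dec (R)
  [10:8] rd=4 = %r4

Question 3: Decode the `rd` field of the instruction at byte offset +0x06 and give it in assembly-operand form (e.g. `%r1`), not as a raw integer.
off 0x06: read 54 23 as little → 0x2354
  op=0x2354>>11=0x4 ⇒ lsli (RI)
  [10:8] rd=3 = %r3
  [7:0] imm=84 = $84

%r3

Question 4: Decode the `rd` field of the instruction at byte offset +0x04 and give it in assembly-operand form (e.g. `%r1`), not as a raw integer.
%r7

+0x04: a4 27 ⇒ word 0x27a4 (little)
  top 5b → 0x4 → lsli [RI]
  rd: (w>>8)&0x7=0x7 → %r7
  imm: (w>>0)&0xff=0xa4 → $164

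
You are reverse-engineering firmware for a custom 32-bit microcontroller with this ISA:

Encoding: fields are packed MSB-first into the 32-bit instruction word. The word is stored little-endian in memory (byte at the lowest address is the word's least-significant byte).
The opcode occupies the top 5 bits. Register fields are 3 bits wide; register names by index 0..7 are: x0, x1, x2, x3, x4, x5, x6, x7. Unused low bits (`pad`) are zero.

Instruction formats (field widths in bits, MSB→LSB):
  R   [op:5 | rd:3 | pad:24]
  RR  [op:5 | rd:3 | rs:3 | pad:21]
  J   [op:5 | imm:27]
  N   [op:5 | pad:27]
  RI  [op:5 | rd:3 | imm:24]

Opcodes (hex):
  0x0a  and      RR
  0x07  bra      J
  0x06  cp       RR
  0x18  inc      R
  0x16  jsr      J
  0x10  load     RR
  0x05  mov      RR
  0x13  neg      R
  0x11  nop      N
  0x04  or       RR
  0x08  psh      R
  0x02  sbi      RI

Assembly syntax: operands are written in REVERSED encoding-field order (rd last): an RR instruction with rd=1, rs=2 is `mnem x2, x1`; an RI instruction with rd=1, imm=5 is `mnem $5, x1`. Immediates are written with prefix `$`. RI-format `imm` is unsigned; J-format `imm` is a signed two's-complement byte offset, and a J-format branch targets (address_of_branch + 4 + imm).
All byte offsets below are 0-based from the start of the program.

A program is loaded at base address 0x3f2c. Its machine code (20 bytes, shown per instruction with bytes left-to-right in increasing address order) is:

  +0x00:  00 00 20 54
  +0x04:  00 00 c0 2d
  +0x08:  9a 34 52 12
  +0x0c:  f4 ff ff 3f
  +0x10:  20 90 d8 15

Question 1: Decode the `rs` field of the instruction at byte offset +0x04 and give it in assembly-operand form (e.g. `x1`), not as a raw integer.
+0x04: 00 00 c0 2d ⇒ word 0x2dc00000 (little)
  opcode bits[31:27]=0x5: mov/RR
  rd@[26:24]=0x5 ⇒ x5
  rs@[23:21]=0x6 ⇒ x6

x6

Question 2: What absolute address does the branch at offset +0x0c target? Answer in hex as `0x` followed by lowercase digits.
0x3f30

off 0x0c: read f4 ff ff 3f as little → 0x3ffffff4
  op=0x3ffffff4>>27=0x7 ⇒ bra (J)
  imm@[26:0]=0x7fffff4 (s27→-12) ⇒ $-12
  target = base 0x3f2c + off 0x0c + 4 + imm -12 = 0x3f30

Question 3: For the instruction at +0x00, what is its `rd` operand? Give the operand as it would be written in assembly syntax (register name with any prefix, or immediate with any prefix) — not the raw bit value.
off 0x00: read 00 00 20 54 as little → 0x54200000
  opcode bits[31:27]=0xa: and/RR
  [26:24] rd=4 = x4
  [23:21] rs=1 = x1

x4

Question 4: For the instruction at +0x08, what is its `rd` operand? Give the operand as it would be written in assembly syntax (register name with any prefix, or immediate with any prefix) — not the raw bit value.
+0x08: 9a 34 52 12 ⇒ word 0x1252349a (little)
  opcode bits[31:27]=0x2: sbi/RI
  [26:24] rd=2 = x2
  [23:0] imm=5387418 = $5387418

x2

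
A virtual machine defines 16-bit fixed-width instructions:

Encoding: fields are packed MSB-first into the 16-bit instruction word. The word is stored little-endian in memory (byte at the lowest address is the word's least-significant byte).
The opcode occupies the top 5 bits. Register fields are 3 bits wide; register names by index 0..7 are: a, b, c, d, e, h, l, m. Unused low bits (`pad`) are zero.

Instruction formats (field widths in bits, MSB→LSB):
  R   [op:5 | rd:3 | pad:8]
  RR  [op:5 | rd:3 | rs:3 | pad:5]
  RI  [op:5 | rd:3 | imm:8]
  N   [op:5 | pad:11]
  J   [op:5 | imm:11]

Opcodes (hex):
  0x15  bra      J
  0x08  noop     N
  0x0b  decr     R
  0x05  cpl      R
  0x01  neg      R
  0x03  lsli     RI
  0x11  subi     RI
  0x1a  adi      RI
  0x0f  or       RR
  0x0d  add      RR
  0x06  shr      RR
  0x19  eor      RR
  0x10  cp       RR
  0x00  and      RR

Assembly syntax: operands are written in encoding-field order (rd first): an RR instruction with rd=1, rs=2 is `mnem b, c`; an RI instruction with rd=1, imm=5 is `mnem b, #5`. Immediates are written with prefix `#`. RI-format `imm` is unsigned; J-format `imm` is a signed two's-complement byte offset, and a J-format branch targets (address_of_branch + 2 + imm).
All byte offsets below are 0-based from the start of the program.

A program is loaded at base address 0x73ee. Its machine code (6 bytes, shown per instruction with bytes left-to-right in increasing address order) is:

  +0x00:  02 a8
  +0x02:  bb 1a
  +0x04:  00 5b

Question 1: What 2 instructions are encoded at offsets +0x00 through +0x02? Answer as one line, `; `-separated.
@+00  little-endian(02 a8) = 0xa802
  top 5b → 0x15 → bra [J]
  [10:0] imm=2 = #2
@+02  little-endian(bb 1a) = 0x1abb
  top 5b → 0x3 → lsli [RI]
  [10:8] rd=2 = c
  [7:0] imm=187 = #187

bra #2; lsli c, #187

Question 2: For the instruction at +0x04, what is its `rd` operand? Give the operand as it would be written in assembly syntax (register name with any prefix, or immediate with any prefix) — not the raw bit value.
@+04  little-endian(00 5b) = 0x5b00
  op=0x5b00>>11=0xb ⇒ decr (R)
  rd@[10:8]=0x3 ⇒ d

d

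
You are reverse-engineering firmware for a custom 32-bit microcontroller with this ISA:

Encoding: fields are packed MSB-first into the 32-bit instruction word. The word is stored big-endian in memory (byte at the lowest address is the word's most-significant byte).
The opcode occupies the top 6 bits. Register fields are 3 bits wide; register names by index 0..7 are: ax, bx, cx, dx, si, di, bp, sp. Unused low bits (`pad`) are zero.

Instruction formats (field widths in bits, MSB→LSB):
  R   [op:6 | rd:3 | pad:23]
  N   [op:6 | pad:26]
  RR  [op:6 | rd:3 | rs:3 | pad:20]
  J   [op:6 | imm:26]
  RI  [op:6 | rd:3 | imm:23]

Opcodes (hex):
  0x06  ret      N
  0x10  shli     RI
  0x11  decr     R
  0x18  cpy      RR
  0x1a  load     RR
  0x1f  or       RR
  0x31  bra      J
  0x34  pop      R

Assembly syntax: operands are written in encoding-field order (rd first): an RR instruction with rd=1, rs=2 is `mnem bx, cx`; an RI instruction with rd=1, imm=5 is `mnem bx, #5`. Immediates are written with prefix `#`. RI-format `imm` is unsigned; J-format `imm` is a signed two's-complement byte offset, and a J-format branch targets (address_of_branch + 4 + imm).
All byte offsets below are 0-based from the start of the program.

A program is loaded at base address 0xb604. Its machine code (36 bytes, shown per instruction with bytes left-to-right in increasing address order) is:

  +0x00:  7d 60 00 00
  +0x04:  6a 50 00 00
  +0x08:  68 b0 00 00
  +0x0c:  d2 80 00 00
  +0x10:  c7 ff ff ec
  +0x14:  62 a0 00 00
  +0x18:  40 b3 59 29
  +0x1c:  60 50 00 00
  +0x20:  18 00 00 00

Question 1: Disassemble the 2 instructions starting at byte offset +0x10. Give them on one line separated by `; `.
bra #-20; cpy di, cx

[10] c7 ff ff ec → 0xc7ffffec
  opcode bits[31:26]=0x31: bra/J
  imm@[25:0]=0x3ffffec (s26→-20) ⇒ #-20
[14] 62 a0 00 00 → 0x62a00000
  opcode bits[31:26]=0x18: cpy/RR
  rd@[25:23]=0x5 ⇒ di
  rs@[22:20]=0x2 ⇒ cx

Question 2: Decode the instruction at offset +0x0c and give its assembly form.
pop di

+0x0c: d2 80 00 00 ⇒ word 0xd2800000 (big)
  opcode bits[31:26]=0x34: pop/R
  [25:23] rd=5 = di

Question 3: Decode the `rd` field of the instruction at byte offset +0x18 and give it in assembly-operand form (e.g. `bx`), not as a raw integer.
off 0x18: read 40 b3 59 29 as big → 0x40b35929
  opcode bits[31:26]=0x10: shli/RI
  rd: (w>>23)&0x7=0x1 → bx
  imm: (w>>0)&0x7fffff=0x335929 → #3365161

bx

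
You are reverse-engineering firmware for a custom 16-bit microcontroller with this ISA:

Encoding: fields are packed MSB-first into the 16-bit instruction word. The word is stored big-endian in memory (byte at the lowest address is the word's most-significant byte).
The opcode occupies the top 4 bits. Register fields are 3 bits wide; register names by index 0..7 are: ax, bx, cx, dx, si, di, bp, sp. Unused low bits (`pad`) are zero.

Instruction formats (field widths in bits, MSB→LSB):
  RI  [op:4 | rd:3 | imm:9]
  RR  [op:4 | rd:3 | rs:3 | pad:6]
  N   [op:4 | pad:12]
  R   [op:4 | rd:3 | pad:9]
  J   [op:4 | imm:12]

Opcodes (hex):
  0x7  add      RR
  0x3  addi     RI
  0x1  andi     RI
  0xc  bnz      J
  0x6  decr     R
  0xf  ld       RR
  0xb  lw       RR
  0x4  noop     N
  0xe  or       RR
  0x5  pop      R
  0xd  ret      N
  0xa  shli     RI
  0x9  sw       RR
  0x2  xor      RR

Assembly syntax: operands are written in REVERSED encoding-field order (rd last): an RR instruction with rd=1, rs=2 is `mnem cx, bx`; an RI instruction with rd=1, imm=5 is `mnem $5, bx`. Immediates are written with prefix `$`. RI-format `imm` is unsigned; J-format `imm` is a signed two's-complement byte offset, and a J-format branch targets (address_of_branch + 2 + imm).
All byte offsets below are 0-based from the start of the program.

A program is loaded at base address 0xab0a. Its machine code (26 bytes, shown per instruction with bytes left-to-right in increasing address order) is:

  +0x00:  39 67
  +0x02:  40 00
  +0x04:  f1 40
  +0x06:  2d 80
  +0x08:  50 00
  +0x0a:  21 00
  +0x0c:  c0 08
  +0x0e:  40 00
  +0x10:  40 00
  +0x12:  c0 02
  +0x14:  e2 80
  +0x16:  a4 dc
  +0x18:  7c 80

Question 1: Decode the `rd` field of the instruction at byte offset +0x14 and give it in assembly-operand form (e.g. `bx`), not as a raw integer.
+0x14: e2 80 ⇒ word 0xe280 (big)
  opcode bits[15:12]=0xe: or/RR
  rd@[11:9]=0x1 ⇒ bx
  rs@[8:6]=0x2 ⇒ cx

bx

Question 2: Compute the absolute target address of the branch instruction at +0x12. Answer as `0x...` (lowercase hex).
0xab20

+0x12: c0 02 ⇒ word 0xc002 (big)
  opcode bits[15:12]=0xc: bnz/J
  [11:0] imm=2 = $2
  target = base 0xab0a + off 0x12 + 2 + imm 2 = 0xab20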